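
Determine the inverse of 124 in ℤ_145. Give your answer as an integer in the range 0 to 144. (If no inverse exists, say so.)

Run Euclid on (145, 124):
145 = 1*124 + 21
124 = 5*21 + 19
21 = 1*19 + 2
19 = 9*2 + 1
2 = 2*1 + 0
The gcd is 1. Working backward:
1 = 19 − 9·2
1 = −9·21 + 10·19
1 = 10·124 − 59·21
1 = −59·145 + 69·124
So 124·69 ≡ 1 (mod 145).

69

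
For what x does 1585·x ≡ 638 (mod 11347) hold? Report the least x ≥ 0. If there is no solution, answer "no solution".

First find gcd(1585, 11347):
11347 = 7*1585 + 252
1585 = 6*252 + 73
252 = 3*73 + 33
73 = 2*33 + 7
33 = 4*7 + 5
7 = 1*5 + 2
5 = 2*2 + 1
2 = 2*1 + 0
gcd = 1, so a unique solution mod 11347 exists.
Back-substitute for the Bézout coefficients:
1 = 5 − 2·2
1 = −2·7 + 3·5
1 = 3·33 − 14·7
1 = −14·73 + 31·33
1 = 31·252 − 107·73
1 = −107·1585 + 673·252
1 = 673·11347 − 4818·1585
So 1585·(-4818) ≡ 1 (mod 11347), giving 1585⁻¹ ≡ 6529.
x ≡ 1585⁻¹·638 ≡ 6529·638 ≡ 1153 (mod 11347).

1153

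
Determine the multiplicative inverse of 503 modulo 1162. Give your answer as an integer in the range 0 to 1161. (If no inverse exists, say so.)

gcd(1162, 503) by repeated division:
1162 = 2·503 + 156
503 = 3·156 + 35
156 = 4·35 + 16
35 = 2·16 + 3
16 = 5·3 + 1
3 = 3·1 + 0
gcd = 1, so the inverse exists. Back-substitute:
1 = 16 − 5·3
1 = −5·35 + 11·16
1 = 11·156 − 49·35
1 = −49·503 + 158·156
1 = 158·1162 − 365·503
Thus 503·(-365) ≡ 1 (mod 1162); reducing, -365 mod 1162 = 797.

797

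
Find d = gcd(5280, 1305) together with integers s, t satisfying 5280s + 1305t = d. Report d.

15

Repeated division:
5280 = 4×1305 + 60
1305 = 21×60 + 45
60 = 1×45 + 15
45 = 3×15 + 0
gcd(5280, 1305) = 15.
Back-substituting:
15 = 60 − 45
15 = −1305 + 22·60
15 = 22·5280 − 89·1305
So 15 = (22)·5280 + (-89)·1305.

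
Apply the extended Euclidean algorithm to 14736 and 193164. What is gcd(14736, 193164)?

12

Euclidean algorithm:
193164 = 13·14736 + 1596
14736 = 9·1596 + 372
1596 = 4·372 + 108
372 = 3·108 + 48
108 = 2·48 + 12
48 = 4·12 + 0
gcd(14736, 193164) = 12.
Express as a combination:
12 = 108 − 2·48
12 = −2·372 + 7·108
12 = 7·1596 − 30·372
12 = −30·14736 + 277·1596
12 = 277·193164 − 3631·14736
So 12 = (277)·193164 + (-3631)·14736.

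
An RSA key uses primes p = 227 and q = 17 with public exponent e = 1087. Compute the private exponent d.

1151

φ(n) = (p−1)(q−1) = 226·16 = 3616.
Need d with 1087·d ≡ 1 (mod 3616). Apply the extended Euclidean algorithm:
3616 = 3*1087 + 355
1087 = 3*355 + 22
355 = 16*22 + 3
22 = 7*3 + 1
3 = 3*1 + 0
Back-substitute:
1 = 22 − 7·3
1 = −7·355 + 113·22
1 = 113·1087 − 346·355
1 = −346·3616 + 1151·1087
So 1087·1151 ≡ 1 (mod 3616), hence d = 1151.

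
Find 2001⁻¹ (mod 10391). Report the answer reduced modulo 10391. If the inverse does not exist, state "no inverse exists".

2342

Run Euclid on (10391, 2001):
10391 = 5×2001 + 386
2001 = 5×386 + 71
386 = 5×71 + 31
71 = 2×31 + 9
31 = 3×9 + 4
9 = 2×4 + 1
4 = 4×1 + 0
Since gcd(2001, 10391) = 1, back-substitute to write 1 as a combination:
1 = 9 − 2·4
1 = −2·31 + 7·9
1 = 7·71 − 16·31
1 = −16·386 + 87·71
1 = 87·2001 − 451·386
1 = −451·10391 + 2342·2001
So 2001·2342 ≡ 1 (mod 10391).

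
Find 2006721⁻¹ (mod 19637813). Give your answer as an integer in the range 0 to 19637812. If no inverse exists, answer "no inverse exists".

Run Euclid on (19637813, 2006721):
19637813 = 9×2006721 + 1577324
2006721 = 1×1577324 + 429397
1577324 = 3×429397 + 289133
429397 = 1×289133 + 140264
289133 = 2×140264 + 8605
140264 = 16×8605 + 2584
8605 = 3×2584 + 853
2584 = 3×853 + 25
853 = 34×25 + 3
25 = 8×3 + 1
3 = 3×1 + 0
gcd = 1, so the inverse exists. Back-substitute:
1 = 25 − 8·3
1 = −8·853 + 273·25
1 = 273·2584 − 827·853
1 = −827·8605 + 2754·2584
1 = 2754·140264 − 44891·8605
1 = −44891·289133 + 92536·140264
1 = 92536·429397 − 137427·289133
1 = −137427·1577324 + 504817·429397
1 = 504817·2006721 − 642244·1577324
1 = −642244·19637813 + 6285013·2006721
So 2006721·6285013 ≡ 1 (mod 19637813).

6285013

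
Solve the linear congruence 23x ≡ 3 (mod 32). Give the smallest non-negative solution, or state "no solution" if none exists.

First find gcd(23, 32):
32 = 1*23 + 9
23 = 2*9 + 5
9 = 1*5 + 4
5 = 1*4 + 1
4 = 4*1 + 0
gcd = 1, so a unique solution mod 32 exists.
Back-substitute for the Bézout coefficients:
1 = 5 − 4
1 = −9 + 2·5
1 = 2·23 − 5·9
1 = −5·32 + 7·23
So 23·(7) ≡ 1 (mod 32), giving 23⁻¹ ≡ 7.
x ≡ 23⁻¹·3 ≡ 7·3 ≡ 21 (mod 32).

21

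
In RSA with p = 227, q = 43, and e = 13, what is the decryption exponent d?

4381

φ(n) = (p−1)(q−1) = 226·42 = 9492.
Need d with 13·d ≡ 1 (mod 9492). Apply the extended Euclidean algorithm:
9492 = 730×13 + 2
13 = 6×2 + 1
2 = 2×1 + 0
Back-substitute:
1 = 13 − 6·2
1 = −6·9492 + 4381·13
So 13·4381 ≡ 1 (mod 9492), hence d = 4381.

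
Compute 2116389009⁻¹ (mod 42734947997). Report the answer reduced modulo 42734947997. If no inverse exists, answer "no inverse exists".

no inverse exists

Euclidean algorithm on 42734947997, 2116389009:
42734947997 = 20×2116389009 + 407167817
2116389009 = 5×407167817 + 80549924
407167817 = 5×80549924 + 4418197
80549924 = 18×4418197 + 1022378
4418197 = 4×1022378 + 328685
1022378 = 3×328685 + 36323
328685 = 9×36323 + 1778
36323 = 20×1778 + 763
1778 = 2×763 + 252
763 = 3×252 + 7
252 = 36×7 + 0
gcd(2116389009, 42734947997) = 7 ≠ 1, so 2116389009 has no multiplicative inverse modulo 42734947997.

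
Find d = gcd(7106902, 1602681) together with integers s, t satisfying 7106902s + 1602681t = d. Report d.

1

Apply Euclid's algorithm to 7106902 and 1602681:
7106902 = 4×1602681 + 696178
1602681 = 2×696178 + 210325
696178 = 3×210325 + 65203
210325 = 3×65203 + 14716
65203 = 4×14716 + 6339
14716 = 2×6339 + 2038
6339 = 3×2038 + 225
2038 = 9×225 + 13
225 = 17×13 + 4
13 = 3×4 + 1
4 = 4×1 + 0
gcd(7106902, 1602681) = 1.
Express as a combination:
1 = 13 − 3·4
1 = −3·225 + 52·13
1 = 52·2038 − 471·225
1 = −471·6339 + 1465·2038
1 = 1465·14716 − 3401·6339
1 = −3401·65203 + 15069·14716
1 = 15069·210325 − 48608·65203
1 = −48608·696178 + 160893·210325
1 = 160893·1602681 − 370394·696178
1 = −370394·7106902 + 1642469·1602681
So 1 = (-370394)·7106902 + (1642469)·1602681.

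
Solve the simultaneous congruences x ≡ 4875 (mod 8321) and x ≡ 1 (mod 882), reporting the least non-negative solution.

71443

Write x = 4875 + 8321·k. Then 8321·k ≡ 1 − 4875 ≡ 418 (mod 882).
Need 8321⁻¹ mod 882. Extended Euclid on (882, 383):
882 = 2×383 + 116
383 = 3×116 + 35
116 = 3×35 + 11
35 = 3×11 + 2
11 = 5×2 + 1
2 = 2×1 + 0
Back-substitute:
1 = 11 − 5·2
1 = −5·35 + 16·11
1 = 16·116 − 53·35
1 = −53·383 + 175·116
1 = 175·882 − 403·383
8321⁻¹ ≡ 479 (mod 882), so k ≡ 479·418 ≡ 8 (mod 882).
x = 4875 + 8321·8 = 71443.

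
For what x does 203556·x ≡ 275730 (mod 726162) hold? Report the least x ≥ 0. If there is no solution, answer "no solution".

8374

First find gcd(203556, 726162):
726162 = 3×203556 + 115494
203556 = 1×115494 + 88062
115494 = 1×88062 + 27432
88062 = 3×27432 + 5766
27432 = 4×5766 + 4368
5766 = 1×4368 + 1398
4368 = 3×1398 + 174
1398 = 8×174 + 6
174 = 29×6 + 0
gcd = 6 and 6 | 275730, so solutions exist. Divide through by 6: 33926x ≡ 45955 (mod 121027).
Now find 33926⁻¹ mod 121027:
121027 = 3×33926 + 19249
33926 = 1×19249 + 14677
19249 = 1×14677 + 4572
14677 = 3×4572 + 961
4572 = 4×961 + 728
961 = 1×728 + 233
728 = 3×233 + 29
233 = 8×29 + 1
29 = 29×1 + 0
Back-substitute:
1 = 233 − 8·29
1 = −8·728 + 25·233
1 = 25·961 − 33·728
1 = −33·4572 + 157·961
1 = 157·14677 − 504·4572
1 = −504·19249 + 661·14677
1 = 661·33926 − 1165·19249
1 = −1165·121027 + 4156·33926
So 33926⁻¹ ≡ 4156 (mod 121027).
Then x ≡ 4156·45955 ≡ 8374 (mod 121027); the smallest non-negative solution is x = 8374.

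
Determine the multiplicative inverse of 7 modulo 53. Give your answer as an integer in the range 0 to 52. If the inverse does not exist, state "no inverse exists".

38

Run Euclid on (53, 7):
53 = 7·7 + 4
7 = 1·4 + 3
4 = 1·3 + 1
3 = 3·1 + 0
The gcd is 1. Working backward:
1 = 4 − 3
1 = −7 + 2·4
1 = 2·53 − 15·7
Hence 7⁻¹ ≡ -15 ≡ 38 (mod 53).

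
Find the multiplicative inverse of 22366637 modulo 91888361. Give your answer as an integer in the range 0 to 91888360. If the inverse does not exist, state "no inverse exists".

Extended Euclidean algorithm:
91888361 = 4·22366637 + 2421813
22366637 = 9·2421813 + 570320
2421813 = 4·570320 + 140533
570320 = 4·140533 + 8188
140533 = 17·8188 + 1337
8188 = 6·1337 + 166
1337 = 8·166 + 9
166 = 18·9 + 4
9 = 2·4 + 1
4 = 4·1 + 0
gcd = 1, so the inverse exists. Back-substitute:
1 = 9 − 2·4
1 = −2·166 + 37·9
1 = 37·1337 − 298·166
1 = −298·8188 + 1825·1337
1 = 1825·140533 − 31323·8188
1 = −31323·570320 + 127117·140533
1 = 127117·2421813 − 539791·570320
1 = −539791·22366637 + 4985236·2421813
1 = 4985236·91888361 − 20480735·22366637
So 22366637·(-20480735) ≡ 1 (mod 91888361), and -20480735 ≡ 71407626 (mod 91888361).

71407626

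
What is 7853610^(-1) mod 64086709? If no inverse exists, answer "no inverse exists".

Extended Euclidean algorithm:
64086709 = 8*7853610 + 1257829
7853610 = 6*1257829 + 306636
1257829 = 4*306636 + 31285
306636 = 9*31285 + 25071
31285 = 1*25071 + 6214
25071 = 4*6214 + 215
6214 = 28*215 + 194
215 = 1*194 + 21
194 = 9*21 + 5
21 = 4*5 + 1
5 = 5*1 + 0
The gcd is 1. Working backward:
1 = 21 − 4·5
1 = −4·194 + 37·21
1 = 37·215 − 41·194
1 = −41·6214 + 1185·215
1 = 1185·25071 − 4781·6214
1 = −4781·31285 + 5966·25071
1 = 5966·306636 − 58475·31285
1 = −58475·1257829 + 239866·306636
1 = 239866·7853610 − 1497671·1257829
1 = −1497671·64086709 + 12221234·7853610
So 7853610·12221234 ≡ 1 (mod 64086709).

12221234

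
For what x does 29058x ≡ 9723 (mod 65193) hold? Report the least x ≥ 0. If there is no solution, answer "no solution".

8896

First find gcd(29058, 65193):
65193 = 2·29058 + 7077
29058 = 4·7077 + 750
7077 = 9·750 + 327
750 = 2·327 + 96
327 = 3·96 + 39
96 = 2·39 + 18
39 = 2·18 + 3
18 = 6·3 + 0
gcd = 3 and 3 | 9723, so solutions exist. Divide through by 3: 9686x ≡ 3241 (mod 21731).
Now find 9686⁻¹ mod 21731:
21731 = 2·9686 + 2359
9686 = 4·2359 + 250
2359 = 9·250 + 109
250 = 2·109 + 32
109 = 3·32 + 13
32 = 2·13 + 6
13 = 2·6 + 1
6 = 6·1 + 0
Back-substitute:
1 = 13 − 2·6
1 = −2·32 + 5·13
1 = 5·109 − 17·32
1 = −17·250 + 39·109
1 = 39·2359 − 368·250
1 = −368·9686 + 1511·2359
1 = 1511·21731 − 3390·9686
So 9686·(-3390) ≡ 1 (mod 21731), i.e. 9686⁻¹ ≡ 18341.
Then x ≡ 18341·3241 ≡ 8896 (mod 21731); the smallest non-negative solution is x = 8896.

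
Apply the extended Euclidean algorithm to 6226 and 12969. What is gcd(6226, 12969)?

Euclidean algorithm:
12969 = 2·6226 + 517
6226 = 12·517 + 22
517 = 23·22 + 11
22 = 2·11 + 0
gcd(6226, 12969) = 11.
Back-substituting:
11 = 517 − 23·22
11 = −23·6226 + 277·517
11 = 277·12969 − 577·6226
So 11 = (277)·12969 + (-577)·6226.

11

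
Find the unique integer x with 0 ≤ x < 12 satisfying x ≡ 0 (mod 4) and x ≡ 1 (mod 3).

4

Write x = 0 + 4·k. Then 4·k ≡ 1 − 0 ≡ 1 (mod 3).
Need 4⁻¹ mod 3. Extended Euclid on (3, 1):
3 = 3×1 + 0
4⁻¹ ≡ 1 (mod 3), so k ≡ 1·1 ≡ 1 (mod 3).
x = 0 + 4·1 = 4.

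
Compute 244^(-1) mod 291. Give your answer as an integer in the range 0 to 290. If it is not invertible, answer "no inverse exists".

Extended Euclidean algorithm:
291 = 1×244 + 47
244 = 5×47 + 9
47 = 5×9 + 2
9 = 4×2 + 1
2 = 2×1 + 0
The gcd is 1. Working backward:
1 = 9 − 4·2
1 = −4·47 + 21·9
1 = 21·244 − 109·47
1 = −109·291 + 130·244
So 244·130 ≡ 1 (mod 291).

130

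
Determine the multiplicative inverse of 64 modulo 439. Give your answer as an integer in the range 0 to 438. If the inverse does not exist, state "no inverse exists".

391

Apply the Euclidean algorithm to 439 and 64:
439 = 6·64 + 55
64 = 1·55 + 9
55 = 6·9 + 1
9 = 9·1 + 0
The gcd is 1. Working backward:
1 = 55 − 6·9
1 = −6·64 + 7·55
1 = 7·439 − 48·64
So 64·(-48) ≡ 1 (mod 439), and -48 ≡ 391 (mod 439).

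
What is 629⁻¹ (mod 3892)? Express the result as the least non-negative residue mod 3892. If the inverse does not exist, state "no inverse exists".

Apply the Euclidean algorithm to 3892 and 629:
3892 = 6·629 + 118
629 = 5·118 + 39
118 = 3·39 + 1
39 = 39·1 + 0
The gcd is 1. Working backward:
1 = 118 − 3·39
1 = −3·629 + 16·118
1 = 16·3892 − 99·629
So 629·(-99) ≡ 1 (mod 3892), and -99 ≡ 3793 (mod 3892).

3793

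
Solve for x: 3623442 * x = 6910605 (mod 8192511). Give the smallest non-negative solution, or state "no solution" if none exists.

916635

First find gcd(3623442, 8192511):
8192511 = 2·3623442 + 945627
3623442 = 3·945627 + 786561
945627 = 1·786561 + 159066
786561 = 4·159066 + 150297
159066 = 1·150297 + 8769
150297 = 17·8769 + 1224
8769 = 7·1224 + 201
1224 = 6·201 + 18
201 = 11·18 + 3
18 = 6·3 + 0
gcd = 3 and 3 | 6910605, so solutions exist. Divide through by 3: 1207814x ≡ 2303535 (mod 2730837).
Now find 1207814⁻¹ mod 2730837:
2730837 = 2*1207814 + 315209
1207814 = 3*315209 + 262187
315209 = 1*262187 + 53022
262187 = 4*53022 + 50099
53022 = 1*50099 + 2923
50099 = 17*2923 + 408
2923 = 7*408 + 67
408 = 6*67 + 6
67 = 11*6 + 1
6 = 6*1 + 0
Back-substitute:
1 = 67 − 11·6
1 = −11·408 + 67·67
1 = 67·2923 − 480·408
1 = −480·50099 + 8227·2923
1 = 8227·53022 − 8707·50099
1 = −8707·262187 + 43055·53022
1 = 43055·315209 − 51762·262187
1 = −51762·1207814 + 198341·315209
1 = 198341·2730837 − 448444·1207814
So 1207814·(-448444) ≡ 1 (mod 2730837), i.e. 1207814⁻¹ ≡ 2282393.
Then x ≡ 2282393·2303535 ≡ 916635 (mod 2730837); the smallest non-negative solution is x = 916635.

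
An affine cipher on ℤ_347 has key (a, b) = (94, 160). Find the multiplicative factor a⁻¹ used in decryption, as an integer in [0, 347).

Run Euclid on (347, 94):
347 = 3×94 + 65
94 = 1×65 + 29
65 = 2×29 + 7
29 = 4×7 + 1
7 = 7×1 + 0
Since gcd(94, 347) = 1, back-substitute to write 1 as a combination:
1 = 29 − 4·7
1 = −4·65 + 9·29
1 = 9·94 − 13·65
1 = −13·347 + 48·94
So 94·48 ≡ 1 (mod 347).

48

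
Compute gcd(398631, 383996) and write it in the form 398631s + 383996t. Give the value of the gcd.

Repeated division:
398631 = 1×383996 + 14635
383996 = 26×14635 + 3486
14635 = 4×3486 + 691
3486 = 5×691 + 31
691 = 22×31 + 9
31 = 3×9 + 4
9 = 2×4 + 1
4 = 4×1 + 0
gcd(398631, 383996) = 1.
Express as a combination:
1 = 9 − 2·4
1 = −2·31 + 7·9
1 = 7·691 − 156·31
1 = −156·3486 + 787·691
1 = 787·14635 − 3304·3486
1 = −3304·383996 + 86691·14635
1 = 86691·398631 − 89995·383996
So 1 = (86691)·398631 + (-89995)·383996.

1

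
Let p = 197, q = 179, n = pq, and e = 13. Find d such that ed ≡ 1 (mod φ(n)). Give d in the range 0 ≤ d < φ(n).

26837

φ(n) = (p−1)(q−1) = 196·178 = 34888.
Need d with 13·d ≡ 1 (mod 34888). Apply the extended Euclidean algorithm:
34888 = 2683·13 + 9
13 = 1·9 + 4
9 = 2·4 + 1
4 = 4·1 + 0
Back-substitute:
1 = 9 − 2·4
1 = −2·13 + 3·9
1 = 3·34888 − 8051·13
So 13·(-8051) ≡ 1 (mod 34888), hence d ≡ -8051 ≡ 26837 (mod 34888).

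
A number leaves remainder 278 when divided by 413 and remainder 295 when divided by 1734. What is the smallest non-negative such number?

288139

Write x = 278 + 413·k. Then 413·k ≡ 295 − 278 ≡ 17 (mod 1734).
Need 413⁻¹ mod 1734. Extended Euclid on (1734, 413):
1734 = 4·413 + 82
413 = 5·82 + 3
82 = 27·3 + 1
3 = 3·1 + 0
Back-substitute:
1 = 82 − 27·3
1 = −27·413 + 136·82
1 = 136·1734 − 571·413
413⁻¹ ≡ 1163 (mod 1734), so k ≡ 1163·17 ≡ 697 (mod 1734).
x = 278 + 413·697 = 288139.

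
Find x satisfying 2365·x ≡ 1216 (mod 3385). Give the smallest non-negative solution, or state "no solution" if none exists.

gcd(2365, 3385):
3385 = 1×2365 + 1020
2365 = 2×1020 + 325
1020 = 3×325 + 45
325 = 7×45 + 10
45 = 4×10 + 5
10 = 2×5 + 0
gcd = 5, but 5 ∤ 1216, so the congruence has no solution.

no solution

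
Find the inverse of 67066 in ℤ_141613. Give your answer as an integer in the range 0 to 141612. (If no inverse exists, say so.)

4846

gcd(141613, 67066) by repeated division:
141613 = 2*67066 + 7481
67066 = 8*7481 + 7218
7481 = 1*7218 + 263
7218 = 27*263 + 117
263 = 2*117 + 29
117 = 4*29 + 1
29 = 29*1 + 0
The gcd is 1. Working backward:
1 = 117 − 4·29
1 = −4·263 + 9·117
1 = 9·7218 − 247·263
1 = −247·7481 + 256·7218
1 = 256·67066 − 2295·7481
1 = −2295·141613 + 4846·67066
So 67066·4846 ≡ 1 (mod 141613).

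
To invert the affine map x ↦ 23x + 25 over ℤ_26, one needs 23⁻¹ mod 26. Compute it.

gcd(26, 23) by repeated division:
26 = 1*23 + 3
23 = 7*3 + 2
3 = 1*2 + 1
2 = 2*1 + 0
gcd = 1, so the inverse exists. Back-substitute:
1 = 3 − 2
1 = −23 + 8·3
1 = 8·26 − 9·23
So 23·(-9) ≡ 1 (mod 26), and -9 ≡ 17 (mod 26).

17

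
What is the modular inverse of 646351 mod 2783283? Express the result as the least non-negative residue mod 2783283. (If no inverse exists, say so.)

2096095

Extended Euclidean algorithm:
2783283 = 4*646351 + 197879
646351 = 3*197879 + 52714
197879 = 3*52714 + 39737
52714 = 1*39737 + 12977
39737 = 3*12977 + 806
12977 = 16*806 + 81
806 = 9*81 + 77
81 = 1*77 + 4
77 = 19*4 + 1
4 = 4*1 + 0
gcd = 1, so the inverse exists. Back-substitute:
1 = 77 − 19·4
1 = −19·81 + 20·77
1 = 20·806 − 199·81
1 = −199·12977 + 3204·806
1 = 3204·39737 − 9811·12977
1 = −9811·52714 + 13015·39737
1 = 13015·197879 − 48856·52714
1 = −48856·646351 + 159583·197879
1 = 159583·2783283 − 687188·646351
So 646351·(-687188) ≡ 1 (mod 2783283), and -687188 ≡ 2096095 (mod 2783283).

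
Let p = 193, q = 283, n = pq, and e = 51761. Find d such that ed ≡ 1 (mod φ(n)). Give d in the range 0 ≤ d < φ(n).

977

φ(n) = (p−1)(q−1) = 192·282 = 54144.
Need d with 51761·d ≡ 1 (mod 54144). Apply the extended Euclidean algorithm:
54144 = 1×51761 + 2383
51761 = 21×2383 + 1718
2383 = 1×1718 + 665
1718 = 2×665 + 388
665 = 1×388 + 277
388 = 1×277 + 111
277 = 2×111 + 55
111 = 2×55 + 1
55 = 55×1 + 0
Back-substitute:
1 = 111 − 2·55
1 = −2·277 + 5·111
1 = 5·388 − 7·277
1 = −7·665 + 12·388
1 = 12·1718 − 31·665
1 = −31·2383 + 43·1718
1 = 43·51761 − 934·2383
1 = −934·54144 + 977·51761
So 51761·977 ≡ 1 (mod 54144), hence d = 977.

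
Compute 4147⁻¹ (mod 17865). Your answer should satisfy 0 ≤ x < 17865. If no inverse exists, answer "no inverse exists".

Apply the Euclidean algorithm to 17865 and 4147:
17865 = 4·4147 + 1277
4147 = 3·1277 + 316
1277 = 4·316 + 13
316 = 24·13 + 4
13 = 3·4 + 1
4 = 4·1 + 0
Since gcd(4147, 17865) = 1, back-substitute to write 1 as a combination:
1 = 13 − 3·4
1 = −3·316 + 73·13
1 = 73·1277 − 295·316
1 = −295·4147 + 958·1277
1 = 958·17865 − 4127·4147
Hence 4147⁻¹ ≡ -4127 ≡ 13738 (mod 17865).

13738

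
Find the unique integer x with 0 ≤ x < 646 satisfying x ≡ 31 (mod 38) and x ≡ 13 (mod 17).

Write x = 31 + 38·k. Then 38·k ≡ 13 − 31 ≡ 16 (mod 17).
Need 38⁻¹ mod 17. Extended Euclid on (17, 4):
17 = 4·4 + 1
4 = 4·1 + 0
Back-substitute:
1 = 17 − 4·4
38⁻¹ ≡ 13 (mod 17), so k ≡ 13·16 ≡ 4 (mod 17).
x = 31 + 38·4 = 183.

183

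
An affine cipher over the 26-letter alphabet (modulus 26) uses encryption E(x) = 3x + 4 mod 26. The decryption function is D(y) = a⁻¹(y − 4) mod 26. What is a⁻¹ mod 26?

9

Run Euclid on (26, 3):
26 = 8*3 + 2
3 = 1*2 + 1
2 = 2*1 + 0
gcd = 1, so the inverse exists. Back-substitute:
1 = 3 − 2
1 = −26 + 9·3
So 3·9 ≡ 1 (mod 26).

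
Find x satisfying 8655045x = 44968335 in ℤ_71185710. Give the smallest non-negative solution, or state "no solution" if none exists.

3725067

First find gcd(8655045, 71185710):
71185710 = 8*8655045 + 1945350
8655045 = 4*1945350 + 873645
1945350 = 2*873645 + 198060
873645 = 4*198060 + 81405
198060 = 2*81405 + 35250
81405 = 2*35250 + 10905
35250 = 3*10905 + 2535
10905 = 4*2535 + 765
2535 = 3*765 + 240
765 = 3*240 + 45
240 = 5*45 + 15
45 = 3*15 + 0
gcd = 15 and 15 | 44968335, so solutions exist. Divide through by 15: 577003x ≡ 2997889 (mod 4745714).
Now find 577003⁻¹ mod 4745714:
4745714 = 8·577003 + 129690
577003 = 4·129690 + 58243
129690 = 2·58243 + 13204
58243 = 4·13204 + 5427
13204 = 2·5427 + 2350
5427 = 2·2350 + 727
2350 = 3·727 + 169
727 = 4·169 + 51
169 = 3·51 + 16
51 = 3·16 + 3
16 = 5·3 + 1
3 = 3·1 + 0
Back-substitute:
1 = 16 − 5·3
1 = −5·51 + 16·16
1 = 16·169 − 53·51
1 = −53·727 + 228·169
1 = 228·2350 − 737·727
1 = −737·5427 + 1702·2350
1 = 1702·13204 − 4141·5427
1 = −4141·58243 + 18266·13204
1 = 18266·129690 − 40673·58243
1 = −40673·577003 + 180958·129690
1 = 180958·4745714 − 1488337·577003
So 577003·(-1488337) ≡ 1 (mod 4745714), i.e. 577003⁻¹ ≡ 3257377.
Then x ≡ 3257377·2997889 ≡ 3725067 (mod 4745714); the smallest non-negative solution is x = 3725067.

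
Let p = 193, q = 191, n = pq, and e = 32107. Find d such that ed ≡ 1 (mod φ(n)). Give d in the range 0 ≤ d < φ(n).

36163

φ(n) = (p−1)(q−1) = 192·190 = 36480.
Need d with 32107·d ≡ 1 (mod 36480). Apply the extended Euclidean algorithm:
36480 = 1*32107 + 4373
32107 = 7*4373 + 1496
4373 = 2*1496 + 1381
1496 = 1*1381 + 115
1381 = 12*115 + 1
115 = 115*1 + 0
Back-substitute:
1 = 1381 − 12·115
1 = −12·1496 + 13·1381
1 = 13·4373 − 38·1496
1 = −38·32107 + 279·4373
1 = 279·36480 − 317·32107
So 32107·(-317) ≡ 1 (mod 36480), hence d ≡ -317 ≡ 36163 (mod 36480).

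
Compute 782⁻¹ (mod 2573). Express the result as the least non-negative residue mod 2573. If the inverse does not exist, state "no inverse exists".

Run Euclid on (2573, 782):
2573 = 3*782 + 227
782 = 3*227 + 101
227 = 2*101 + 25
101 = 4*25 + 1
25 = 25*1 + 0
gcd = 1, so the inverse exists. Back-substitute:
1 = 101 − 4·25
1 = −4·227 + 9·101
1 = 9·782 − 31·227
1 = −31·2573 + 102·782
So 782·102 ≡ 1 (mod 2573).

102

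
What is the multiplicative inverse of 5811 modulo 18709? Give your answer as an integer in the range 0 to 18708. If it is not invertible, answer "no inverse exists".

9897

Apply the Euclidean algorithm to 18709 and 5811:
18709 = 3·5811 + 1276
5811 = 4·1276 + 707
1276 = 1·707 + 569
707 = 1·569 + 138
569 = 4·138 + 17
138 = 8·17 + 2
17 = 8·2 + 1
2 = 2·1 + 0
Since gcd(5811, 18709) = 1, back-substitute to write 1 as a combination:
1 = 17 − 8·2
1 = −8·138 + 65·17
1 = 65·569 − 268·138
1 = −268·707 + 333·569
1 = 333·1276 − 601·707
1 = −601·5811 + 2737·1276
1 = 2737·18709 − 8812·5811
Hence 5811⁻¹ ≡ -8812 ≡ 9897 (mod 18709).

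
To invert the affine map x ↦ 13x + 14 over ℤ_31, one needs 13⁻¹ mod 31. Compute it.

12

Run Euclid on (31, 13):
31 = 2·13 + 5
13 = 2·5 + 3
5 = 1·3 + 2
3 = 1·2 + 1
2 = 2·1 + 0
gcd = 1, so the inverse exists. Back-substitute:
1 = 3 − 2
1 = −5 + 2·3
1 = 2·13 − 5·5
1 = −5·31 + 12·13
So 13·12 ≡ 1 (mod 31).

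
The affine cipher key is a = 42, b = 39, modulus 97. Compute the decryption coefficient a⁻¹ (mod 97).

67

Run Euclid on (97, 42):
97 = 2·42 + 13
42 = 3·13 + 3
13 = 4·3 + 1
3 = 3·1 + 0
gcd = 1, so the inverse exists. Back-substitute:
1 = 13 − 4·3
1 = −4·42 + 13·13
1 = 13·97 − 30·42
So 42·(-30) ≡ 1 (mod 97), and -30 ≡ 67 (mod 97).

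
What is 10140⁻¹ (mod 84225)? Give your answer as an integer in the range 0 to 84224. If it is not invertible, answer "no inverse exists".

Euclidean algorithm on 84225, 10140:
84225 = 8*10140 + 3105
10140 = 3*3105 + 825
3105 = 3*825 + 630
825 = 1*630 + 195
630 = 3*195 + 45
195 = 4*45 + 15
45 = 3*15 + 0
The gcd is 15, not 1, hence no inverse exists.

no inverse exists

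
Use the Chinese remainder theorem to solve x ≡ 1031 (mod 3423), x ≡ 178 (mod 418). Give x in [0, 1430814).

1195658

Write x = 1031 + 3423·k. Then 3423·k ≡ 178 − 1031 ≡ 401 (mod 418).
Need 3423⁻¹ mod 418. Extended Euclid on (418, 79):
418 = 5*79 + 23
79 = 3*23 + 10
23 = 2*10 + 3
10 = 3*3 + 1
3 = 3*1 + 0
Back-substitute:
1 = 10 − 3·3
1 = −3·23 + 7·10
1 = 7·79 − 24·23
1 = −24·418 + 127·79
3423⁻¹ ≡ 127 (mod 418), so k ≡ 127·401 ≡ 349 (mod 418).
x = 1031 + 3423·349 = 1195658.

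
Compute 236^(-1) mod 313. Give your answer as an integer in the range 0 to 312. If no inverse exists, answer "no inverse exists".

126

Apply the Euclidean algorithm to 313 and 236:
313 = 1*236 + 77
236 = 3*77 + 5
77 = 15*5 + 2
5 = 2*2 + 1
2 = 2*1 + 0
Since gcd(236, 313) = 1, back-substitute to write 1 as a combination:
1 = 5 − 2·2
1 = −2·77 + 31·5
1 = 31·236 − 95·77
1 = −95·313 + 126·236
So 236·126 ≡ 1 (mod 313).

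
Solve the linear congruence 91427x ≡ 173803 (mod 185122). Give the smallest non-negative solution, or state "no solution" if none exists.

18865

First find gcd(91427, 185122):
185122 = 2×91427 + 2268
91427 = 40×2268 + 707
2268 = 3×707 + 147
707 = 4×147 + 119
147 = 1×119 + 28
119 = 4×28 + 7
28 = 4×7 + 0
gcd = 7 and 7 | 173803, so solutions exist. Divide through by 7: 13061x ≡ 24829 (mod 26446).
Now find 13061⁻¹ mod 26446:
26446 = 2·13061 + 324
13061 = 40·324 + 101
324 = 3·101 + 21
101 = 4·21 + 17
21 = 1·17 + 4
17 = 4·4 + 1
4 = 4·1 + 0
Back-substitute:
1 = 17 − 4·4
1 = −4·21 + 5·17
1 = 5·101 − 24·21
1 = −24·324 + 77·101
1 = 77·13061 − 3104·324
1 = −3104·26446 + 6285·13061
So 13061⁻¹ ≡ 6285 (mod 26446).
Then x ≡ 6285·24829 ≡ 18865 (mod 26446); the smallest non-negative solution is x = 18865.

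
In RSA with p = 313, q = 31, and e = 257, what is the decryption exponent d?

2513

φ(n) = (p−1)(q−1) = 312·30 = 9360.
Need d with 257·d ≡ 1 (mod 9360). Apply the extended Euclidean algorithm:
9360 = 36×257 + 108
257 = 2×108 + 41
108 = 2×41 + 26
41 = 1×26 + 15
26 = 1×15 + 11
15 = 1×11 + 4
11 = 2×4 + 3
4 = 1×3 + 1
3 = 3×1 + 0
Back-substitute:
1 = 4 − 3
1 = −11 + 3·4
1 = 3·15 − 4·11
1 = −4·26 + 7·15
1 = 7·41 − 11·26
1 = −11·108 + 29·41
1 = 29·257 − 69·108
1 = −69·9360 + 2513·257
So 257·2513 ≡ 1 (mod 9360), hence d = 2513.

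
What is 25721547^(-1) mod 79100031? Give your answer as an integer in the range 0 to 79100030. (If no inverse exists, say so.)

no inverse exists

Euclidean algorithm on 79100031, 25721547:
79100031 = 3×25721547 + 1935390
25721547 = 13×1935390 + 561477
1935390 = 3×561477 + 250959
561477 = 2×250959 + 59559
250959 = 4×59559 + 12723
59559 = 4×12723 + 8667
12723 = 1×8667 + 4056
8667 = 2×4056 + 555
4056 = 7×555 + 171
555 = 3×171 + 42
171 = 4×42 + 3
42 = 14×3 + 0
gcd(25721547, 79100031) = 3 ≠ 1, so 25721547 has no multiplicative inverse modulo 79100031.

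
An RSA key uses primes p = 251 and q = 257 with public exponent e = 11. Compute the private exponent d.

φ(n) = (p−1)(q−1) = 250·256 = 64000.
Need d with 11·d ≡ 1 (mod 64000). Apply the extended Euclidean algorithm:
64000 = 5818*11 + 2
11 = 5*2 + 1
2 = 2*1 + 0
Back-substitute:
1 = 11 − 5·2
1 = −5·64000 + 29091·11
So 11·29091 ≡ 1 (mod 64000), hence d = 29091.

29091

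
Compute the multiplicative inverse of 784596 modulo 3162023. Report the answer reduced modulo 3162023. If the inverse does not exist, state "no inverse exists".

Run Euclid on (3162023, 784596):
3162023 = 4·784596 + 23639
784596 = 33·23639 + 4509
23639 = 5·4509 + 1094
4509 = 4·1094 + 133
1094 = 8·133 + 30
133 = 4·30 + 13
30 = 2·13 + 4
13 = 3·4 + 1
4 = 4·1 + 0
Since gcd(784596, 3162023) = 1, back-substitute to write 1 as a combination:
1 = 13 − 3·4
1 = −3·30 + 7·13
1 = 7·133 − 31·30
1 = −31·1094 + 255·133
1 = 255·4509 − 1051·1094
1 = −1051·23639 + 5510·4509
1 = 5510·784596 − 182881·23639
1 = −182881·3162023 + 737034·784596
So 784596·737034 ≡ 1 (mod 3162023).

737034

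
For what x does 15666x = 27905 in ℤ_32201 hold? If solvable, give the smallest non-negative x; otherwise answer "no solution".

First find gcd(15666, 32201):
32201 = 2·15666 + 869
15666 = 18·869 + 24
869 = 36·24 + 5
24 = 4·5 + 4
5 = 1·4 + 1
4 = 4·1 + 0
gcd = 1, so a unique solution mod 32201 exists.
Back-substitute for the Bézout coefficients:
1 = 5 − 4
1 = −24 + 5·5
1 = 5·869 − 181·24
1 = −181·15666 + 3263·869
1 = 3263·32201 − 6707·15666
So 15666·(-6707) ≡ 1 (mod 32201), giving 15666⁻¹ ≡ 25494.
x ≡ 15666⁻¹·27905 ≡ 25494·27905 ≡ 25578 (mod 32201).

25578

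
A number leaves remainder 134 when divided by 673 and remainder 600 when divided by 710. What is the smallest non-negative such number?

237030

Write x = 134 + 673·k. Then 673·k ≡ 600 − 134 ≡ 466 (mod 710).
Need 673⁻¹ mod 710. Extended Euclid on (710, 673):
710 = 1*673 + 37
673 = 18*37 + 7
37 = 5*7 + 2
7 = 3*2 + 1
2 = 2*1 + 0
Back-substitute:
1 = 7 − 3·2
1 = −3·37 + 16·7
1 = 16·673 − 291·37
1 = −291·710 + 307·673
673⁻¹ ≡ 307 (mod 710), so k ≡ 307·466 ≡ 352 (mod 710).
x = 134 + 673·352 = 237030.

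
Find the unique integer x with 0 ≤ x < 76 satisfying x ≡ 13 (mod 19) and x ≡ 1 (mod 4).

Write x = 13 + 19·k. Then 19·k ≡ 1 − 13 ≡ 0 (mod 4).
Need 19⁻¹ mod 4. Extended Euclid on (4, 3):
4 = 1*3 + 1
3 = 3*1 + 0
Back-substitute:
1 = 4 − 3
19⁻¹ ≡ 3 (mod 4), so k ≡ 3·0 ≡ 0 (mod 4).
x = 13 + 19·0 = 13.

13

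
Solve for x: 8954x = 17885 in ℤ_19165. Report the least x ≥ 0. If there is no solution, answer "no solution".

First find gcd(8954, 19165):
19165 = 2×8954 + 1257
8954 = 7×1257 + 155
1257 = 8×155 + 17
155 = 9×17 + 2
17 = 8×2 + 1
2 = 2×1 + 0
gcd = 1, so a unique solution mod 19165 exists.
Back-substitute for the Bézout coefficients:
1 = 17 − 8·2
1 = −8·155 + 73·17
1 = 73·1257 − 592·155
1 = −592·8954 + 4217·1257
1 = 4217·19165 − 9026·8954
So 8954·(-9026) ≡ 1 (mod 19165), giving 8954⁻¹ ≡ 10139.
x ≡ 8954⁻¹·17885 ≡ 10139·17885 ≡ 15950 (mod 19165).

15950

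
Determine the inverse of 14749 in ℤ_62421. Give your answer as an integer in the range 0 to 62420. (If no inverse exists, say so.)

gcd(62421, 14749) by repeated division:
62421 = 4*14749 + 3425
14749 = 4*3425 + 1049
3425 = 3*1049 + 278
1049 = 3*278 + 215
278 = 1*215 + 63
215 = 3*63 + 26
63 = 2*26 + 11
26 = 2*11 + 4
11 = 2*4 + 3
4 = 1*3 + 1
3 = 3*1 + 0
gcd = 1, so the inverse exists. Back-substitute:
1 = 4 − 3
1 = −11 + 3·4
1 = 3·26 − 7·11
1 = −7·63 + 17·26
1 = 17·215 − 58·63
1 = −58·278 + 75·215
1 = 75·1049 − 283·278
1 = −283·3425 + 924·1049
1 = 924·14749 − 3979·3425
1 = −3979·62421 + 16840·14749
So 14749·16840 ≡ 1 (mod 62421).

16840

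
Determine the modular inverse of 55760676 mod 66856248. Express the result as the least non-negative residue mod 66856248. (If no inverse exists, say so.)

no inverse exists

Euclidean algorithm on 66856248, 55760676:
66856248 = 1×55760676 + 11095572
55760676 = 5×11095572 + 282816
11095572 = 39×282816 + 65748
282816 = 4×65748 + 19824
65748 = 3×19824 + 6276
19824 = 3×6276 + 996
6276 = 6×996 + 300
996 = 3×300 + 96
300 = 3×96 + 12
96 = 8×12 + 0
Since gcd = 12 > 1, 55760676 is not a unit mod 66856248.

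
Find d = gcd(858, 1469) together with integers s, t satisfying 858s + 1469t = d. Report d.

13

Euclidean algorithm:
1469 = 1*858 + 611
858 = 1*611 + 247
611 = 2*247 + 117
247 = 2*117 + 13
117 = 9*13 + 0
gcd(858, 1469) = 13.
Working backward:
13 = 247 − 2·117
13 = −2·611 + 5·247
13 = 5·858 − 7·611
13 = −7·1469 + 12·858
So 13 = (-7)·1469 + (12)·858.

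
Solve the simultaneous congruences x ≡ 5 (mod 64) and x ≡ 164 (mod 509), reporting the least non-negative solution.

Write x = 5 + 64·k. Then 64·k ≡ 164 − 5 ≡ 159 (mod 509).
Need 64⁻¹ mod 509. Extended Euclid on (509, 64):
509 = 7×64 + 61
64 = 1×61 + 3
61 = 20×3 + 1
3 = 3×1 + 0
Back-substitute:
1 = 61 − 20·3
1 = −20·64 + 21·61
1 = 21·509 − 167·64
64⁻¹ ≡ 342 (mod 509), so k ≡ 342·159 ≡ 424 (mod 509).
x = 5 + 64·424 = 27141.

27141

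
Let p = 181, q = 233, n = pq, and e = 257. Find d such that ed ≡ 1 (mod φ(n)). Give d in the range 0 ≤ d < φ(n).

φ(n) = (p−1)(q−1) = 180·232 = 41760.
Need d with 257·d ≡ 1 (mod 41760). Apply the extended Euclidean algorithm:
41760 = 162*257 + 126
257 = 2*126 + 5
126 = 25*5 + 1
5 = 5*1 + 0
Back-substitute:
1 = 126 − 25·5
1 = −25·257 + 51·126
1 = 51·41760 − 8287·257
So 257·(-8287) ≡ 1 (mod 41760), hence d ≡ -8287 ≡ 33473 (mod 41760).

33473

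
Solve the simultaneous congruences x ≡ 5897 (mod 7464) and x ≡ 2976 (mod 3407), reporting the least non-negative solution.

Write x = 5897 + 7464·k. Then 7464·k ≡ 2976 − 5897 ≡ 486 (mod 3407).
Need 7464⁻¹ mod 3407. Extended Euclid on (3407, 650):
3407 = 5*650 + 157
650 = 4*157 + 22
157 = 7*22 + 3
22 = 7*3 + 1
3 = 3*1 + 0
Back-substitute:
1 = 22 − 7·3
1 = −7·157 + 50·22
1 = 50·650 − 207·157
1 = −207·3407 + 1085·650
7464⁻¹ ≡ 1085 (mod 3407), so k ≡ 1085·486 ≡ 2632 (mod 3407).
x = 5897 + 7464·2632 = 19651145.

19651145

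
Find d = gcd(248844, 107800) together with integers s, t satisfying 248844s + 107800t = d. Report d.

Apply Euclid's algorithm to 248844 and 107800:
248844 = 2*107800 + 33244
107800 = 3*33244 + 8068
33244 = 4*8068 + 972
8068 = 8*972 + 292
972 = 3*292 + 96
292 = 3*96 + 4
96 = 24*4 + 0
gcd(248844, 107800) = 4.
Express as a combination:
4 = 292 − 3·96
4 = −3·972 + 10·292
4 = 10·8068 − 83·972
4 = −83·33244 + 342·8068
4 = 342·107800 − 1109·33244
4 = −1109·248844 + 2560·107800
So 4 = (-1109)·248844 + (2560)·107800.

4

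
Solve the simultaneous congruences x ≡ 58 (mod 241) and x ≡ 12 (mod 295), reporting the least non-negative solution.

Write x = 58 + 241·k. Then 241·k ≡ 12 − 58 ≡ 249 (mod 295).
Need 241⁻¹ mod 295. Extended Euclid on (295, 241):
295 = 1*241 + 54
241 = 4*54 + 25
54 = 2*25 + 4
25 = 6*4 + 1
4 = 4*1 + 0
Back-substitute:
1 = 25 − 6·4
1 = −6·54 + 13·25
1 = 13·241 − 58·54
1 = −58·295 + 71·241
241⁻¹ ≡ 71 (mod 295), so k ≡ 71·249 ≡ 274 (mod 295).
x = 58 + 241·274 = 66092.

66092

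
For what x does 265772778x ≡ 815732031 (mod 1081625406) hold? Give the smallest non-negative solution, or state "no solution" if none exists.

gcd(265772778, 1081625406):
1081625406 = 4×265772778 + 18534294
265772778 = 14×18534294 + 6292662
18534294 = 2×6292662 + 5948970
6292662 = 1×5948970 + 343692
5948970 = 17×343692 + 106206
343692 = 3×106206 + 25074
106206 = 4×25074 + 5910
25074 = 4×5910 + 1434
5910 = 4×1434 + 174
1434 = 8×174 + 42
174 = 4×42 + 6
42 = 7×6 + 0
gcd = 6, but 6 ∤ 815732031, so the congruence has no solution.

no solution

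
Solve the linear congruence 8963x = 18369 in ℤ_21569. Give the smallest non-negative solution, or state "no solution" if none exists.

First find gcd(8963, 21569):
21569 = 2×8963 + 3643
8963 = 2×3643 + 1677
3643 = 2×1677 + 289
1677 = 5×289 + 232
289 = 1×232 + 57
232 = 4×57 + 4
57 = 14×4 + 1
4 = 4×1 + 0
gcd = 1, so a unique solution mod 21569 exists.
Back-substitute for the Bézout coefficients:
1 = 57 − 14·4
1 = −14·232 + 57·57
1 = 57·289 − 71·232
1 = −71·1677 + 412·289
1 = 412·3643 − 895·1677
1 = −895·8963 + 2202·3643
1 = 2202·21569 − 5299·8963
So 8963·(-5299) ≡ 1 (mod 21569), giving 8963⁻¹ ≡ 16270.
x ≡ 8963⁻¹·18369 ≡ 16270·18369 ≡ 3566 (mod 21569).

3566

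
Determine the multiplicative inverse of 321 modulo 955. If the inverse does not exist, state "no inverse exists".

Apply the Euclidean algorithm to 955 and 321:
955 = 2·321 + 313
321 = 1·313 + 8
313 = 39·8 + 1
8 = 8·1 + 0
The gcd is 1. Working backward:
1 = 313 − 39·8
1 = −39·321 + 40·313
1 = 40·955 − 119·321
Hence 321⁻¹ ≡ -119 ≡ 836 (mod 955).

836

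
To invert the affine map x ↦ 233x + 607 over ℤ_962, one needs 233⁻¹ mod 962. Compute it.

Run Euclid on (962, 233):
962 = 4*233 + 30
233 = 7*30 + 23
30 = 1*23 + 7
23 = 3*7 + 2
7 = 3*2 + 1
2 = 2*1 + 0
The gcd is 1. Working backward:
1 = 7 − 3·2
1 = −3·23 + 10·7
1 = 10·30 − 13·23
1 = −13·233 + 101·30
1 = 101·962 − 417·233
Thus 233·(-417) ≡ 1 (mod 962); reducing, -417 mod 962 = 545.

545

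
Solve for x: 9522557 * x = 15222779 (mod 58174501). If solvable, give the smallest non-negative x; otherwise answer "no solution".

1185673

First find gcd(9522557, 58174501):
58174501 = 6·9522557 + 1039159
9522557 = 9·1039159 + 170126
1039159 = 6·170126 + 18403
170126 = 9·18403 + 4499
18403 = 4·4499 + 407
4499 = 11·407 + 22
407 = 18·22 + 11
22 = 2·11 + 0
gcd = 11 and 11 | 15222779, so solutions exist. Divide through by 11: 865687x ≡ 1383889 (mod 5288591).
Now find 865687⁻¹ mod 5288591:
5288591 = 6×865687 + 94469
865687 = 9×94469 + 15466
94469 = 6×15466 + 1673
15466 = 9×1673 + 409
1673 = 4×409 + 37
409 = 11×37 + 2
37 = 18×2 + 1
2 = 2×1 + 0
Back-substitute:
1 = 37 − 18·2
1 = −18·409 + 199·37
1 = 199·1673 − 814·409
1 = −814·15466 + 7525·1673
1 = 7525·94469 − 45964·15466
1 = −45964·865687 + 421201·94469
1 = 421201·5288591 − 2573170·865687
So 865687·(-2573170) ≡ 1 (mod 5288591), i.e. 865687⁻¹ ≡ 2715421.
Then x ≡ 2715421·1383889 ≡ 1185673 (mod 5288591); the smallest non-negative solution is x = 1185673.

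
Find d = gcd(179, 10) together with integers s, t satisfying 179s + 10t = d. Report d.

Euclidean algorithm:
179 = 17*10 + 9
10 = 1*9 + 1
9 = 9*1 + 0
gcd(179, 10) = 1.
Back-substituting:
1 = 10 − 9
1 = −179 + 18·10
So 1 = (-1)·179 + (18)·10.

1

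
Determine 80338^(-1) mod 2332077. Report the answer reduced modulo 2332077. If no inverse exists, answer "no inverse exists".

Extended Euclidean algorithm:
2332077 = 29×80338 + 2275
80338 = 35×2275 + 713
2275 = 3×713 + 136
713 = 5×136 + 33
136 = 4×33 + 4
33 = 8×4 + 1
4 = 4×1 + 0
gcd = 1, so the inverse exists. Back-substitute:
1 = 33 − 8·4
1 = −8·136 + 33·33
1 = 33·713 − 173·136
1 = −173·2275 + 552·713
1 = 552·80338 − 19493·2275
1 = −19493·2332077 + 565849·80338
So 80338·565849 ≡ 1 (mod 2332077).

565849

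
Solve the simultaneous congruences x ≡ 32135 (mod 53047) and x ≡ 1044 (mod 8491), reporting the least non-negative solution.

Write x = 32135 + 53047·k. Then 53047·k ≡ 1044 − 32135 ≡ 2873 (mod 8491).
Need 53047⁻¹ mod 8491. Extended Euclid on (8491, 2101):
8491 = 4×2101 + 87
2101 = 24×87 + 13
87 = 6×13 + 9
13 = 1×9 + 4
9 = 2×4 + 1
4 = 4×1 + 0
Back-substitute:
1 = 9 − 2·4
1 = −2·13 + 3·9
1 = 3·87 − 20·13
1 = −20·2101 + 483·87
1 = 483·8491 − 1952·2101
53047⁻¹ ≡ 6539 (mod 8491), so k ≡ 6539·2873 ≡ 4455 (mod 8491).
x = 32135 + 53047·4455 = 236356520.

236356520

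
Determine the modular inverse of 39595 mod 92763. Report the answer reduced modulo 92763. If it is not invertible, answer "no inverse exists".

82942

Run Euclid on (92763, 39595):
92763 = 2×39595 + 13573
39595 = 2×13573 + 12449
13573 = 1×12449 + 1124
12449 = 11×1124 + 85
1124 = 13×85 + 19
85 = 4×19 + 9
19 = 2×9 + 1
9 = 9×1 + 0
The gcd is 1. Working backward:
1 = 19 − 2·9
1 = −2·85 + 9·19
1 = 9·1124 − 119·85
1 = −119·12449 + 1318·1124
1 = 1318·13573 − 1437·12449
1 = −1437·39595 + 4192·13573
1 = 4192·92763 − 9821·39595
Hence 39595⁻¹ ≡ -9821 ≡ 82942 (mod 92763).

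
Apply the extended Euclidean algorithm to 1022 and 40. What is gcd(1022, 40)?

Repeated division:
1022 = 25*40 + 22
40 = 1*22 + 18
22 = 1*18 + 4
18 = 4*4 + 2
4 = 2*2 + 0
gcd(1022, 40) = 2.
Back-substituting:
2 = 18 − 4·4
2 = −4·22 + 5·18
2 = 5·40 − 9·22
2 = −9·1022 + 230·40
So 2 = (-9)·1022 + (230)·40.

2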